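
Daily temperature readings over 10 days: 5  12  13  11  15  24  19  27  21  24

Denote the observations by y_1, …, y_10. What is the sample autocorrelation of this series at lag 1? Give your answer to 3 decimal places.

0.459

Mean ȳ = (5 + 12 + 13 + 11 + 15 + 24 + 19 + 27 + 21 + 24)/10 = 17.1000
Numerator Σ_{t=1}^{9}(y_t−ȳ)(y_{t+1}−ȳ) = 203.3900
Denominator Σ(y_t−ȳ)² = 442.9000
r_1 = 203.3900 / 442.9000 = 0.459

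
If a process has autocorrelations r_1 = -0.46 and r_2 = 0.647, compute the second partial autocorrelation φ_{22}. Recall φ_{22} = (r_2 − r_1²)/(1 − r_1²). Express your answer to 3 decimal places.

φ_{22} = (r_2 − r_1²) / (1 − r_1²)
r_1² = (-0.46)² = 0.2116
Numerator = 0.647 − 0.2116 = 0.4354; denominator = 1 − 0.2116 = 0.7884
φ_{22} = 0.4354 / 0.7884 = 0.552

0.552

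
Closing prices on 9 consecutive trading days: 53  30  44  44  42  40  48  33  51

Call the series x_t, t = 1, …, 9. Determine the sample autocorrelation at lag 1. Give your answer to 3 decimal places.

-0.617

Mean x̄ = (53 + 30 + 44 + 44 + 42 + 40 + 48 + 33 + 51)/9 = 42.7778
Numerator Σ_{t=1}^{8}(x_t−x̄)(x_{t+1}−x̄) = -289.4938
Denominator Σ(x_t−x̄)² = 469.5556
r_1 = -289.4938 / 469.5556 = -0.617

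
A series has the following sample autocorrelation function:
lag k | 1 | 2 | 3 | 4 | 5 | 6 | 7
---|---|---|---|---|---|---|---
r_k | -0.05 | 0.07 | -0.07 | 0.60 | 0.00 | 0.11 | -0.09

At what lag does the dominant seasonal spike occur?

The largest autocorrelation is r_4 = 0.60; the remaining lags stay at or below 0.11.
The dominant spike at lag 4 indicates a seasonal period of 4.

4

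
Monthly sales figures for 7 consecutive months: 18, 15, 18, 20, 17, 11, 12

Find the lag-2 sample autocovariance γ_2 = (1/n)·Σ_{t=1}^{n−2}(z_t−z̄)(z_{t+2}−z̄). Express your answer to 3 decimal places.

Mean z̄ = (18 + 15 + 18 + 20 + 17 + 11 + 12)/7 = 15.8571
Σ_{t=1}^{5}(z_t−z̄)(z_{t+2}−z̄) = -21.0408
γ_2 = -21.0408 / 7 = -3.006

-3.006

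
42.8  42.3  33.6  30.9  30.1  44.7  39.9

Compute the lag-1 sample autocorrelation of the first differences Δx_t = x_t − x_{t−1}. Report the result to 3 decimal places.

First differences Δx: -0.5, -8.7, -2.7, -0.8, 14.6, -4.8
Mean of differences = -0.4833
Numerator Σ(Δx_t−Δx̄)(Δx_{t+1}−Δx̄) = -50.8336
Denominator Σ(Δx_t−Δx̄)² = 318.6683
r_1(Δx) = -50.8336 / 318.6683 = -0.160

-0.160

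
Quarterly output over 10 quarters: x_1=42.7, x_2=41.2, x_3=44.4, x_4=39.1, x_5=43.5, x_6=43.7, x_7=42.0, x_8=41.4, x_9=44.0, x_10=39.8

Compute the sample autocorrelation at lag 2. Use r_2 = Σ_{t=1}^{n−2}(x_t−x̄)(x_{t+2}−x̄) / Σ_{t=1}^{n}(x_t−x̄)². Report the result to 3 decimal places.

Mean x̄ = (42.7 + 41.2 + 44.4 + 39.1 + 43.5 + 43.7 + 42.0 + 41.4 + 44.0 + 39.8)/10 = 42.1800
Numerator Σ_{t=1}^{8}(x_t−x̄)(x_{t+2}−x̄) = 2.5272
Denominator Σ(x_t−x̄)² = 29.3160
r_2 = 2.5272 / 29.3160 = 0.086

0.086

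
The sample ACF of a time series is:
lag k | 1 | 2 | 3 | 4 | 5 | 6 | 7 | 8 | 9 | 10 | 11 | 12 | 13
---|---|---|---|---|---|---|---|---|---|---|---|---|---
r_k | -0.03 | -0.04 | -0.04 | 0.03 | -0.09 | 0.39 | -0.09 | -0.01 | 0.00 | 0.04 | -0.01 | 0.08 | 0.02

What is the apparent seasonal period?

The largest autocorrelation is r_6 = 0.39; the remaining lags stay at or below 0.08.
The dominant spike at lag 6 indicates a seasonal period of 6.

6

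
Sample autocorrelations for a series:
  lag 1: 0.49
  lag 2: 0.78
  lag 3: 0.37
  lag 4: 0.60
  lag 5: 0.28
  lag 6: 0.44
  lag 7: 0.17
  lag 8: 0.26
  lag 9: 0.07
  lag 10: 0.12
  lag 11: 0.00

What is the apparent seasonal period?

The largest autocorrelation is r_2 = 0.78, with a weaker echo at lag 4 (0.60); the remaining lags stay at or below 0.49.
The dominant spike at lag 2 indicates a seasonal period of 2.

2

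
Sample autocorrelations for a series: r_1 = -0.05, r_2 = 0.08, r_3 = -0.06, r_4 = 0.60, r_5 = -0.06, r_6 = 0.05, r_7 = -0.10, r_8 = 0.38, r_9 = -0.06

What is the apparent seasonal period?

4

The largest autocorrelation is r_4 = 0.60, with a weaker echo at lag 8 (0.38); the remaining lags stay at or below 0.08.
The dominant spike at lag 4 indicates a seasonal period of 4.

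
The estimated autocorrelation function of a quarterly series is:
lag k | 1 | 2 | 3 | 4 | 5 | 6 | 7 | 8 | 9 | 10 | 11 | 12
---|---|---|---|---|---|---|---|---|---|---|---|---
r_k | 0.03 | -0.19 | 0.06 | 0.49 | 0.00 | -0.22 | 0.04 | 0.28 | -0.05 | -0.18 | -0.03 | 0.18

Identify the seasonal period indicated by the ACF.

4

The largest autocorrelation is r_4 = 0.49, with weaker echoes at lags 8 (0.28) and 12 (0.18); the remaining lags stay at or below 0.06.
The dominant spike at lag 4 indicates a seasonal period of 4.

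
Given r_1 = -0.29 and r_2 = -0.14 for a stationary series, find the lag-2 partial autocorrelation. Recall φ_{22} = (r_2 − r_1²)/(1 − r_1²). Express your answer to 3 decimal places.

φ_{22} = (r_2 − r_1²) / (1 − r_1²)
r_1² = (-0.29)² = 0.0841
Numerator = -0.14 − 0.0841 = -0.2241; denominator = 1 − 0.0841 = 0.9159
φ_{22} = -0.2241 / 0.9159 = -0.245

-0.245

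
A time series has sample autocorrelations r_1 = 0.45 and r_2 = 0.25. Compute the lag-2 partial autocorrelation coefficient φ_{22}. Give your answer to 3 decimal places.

φ_{22} = (r_2 − r_1²) / (1 − r_1²)
r_1² = (0.45)² = 0.2025
Numerator = 0.25 − 0.2025 = 0.0475; denominator = 1 − 0.2025 = 0.7975
φ_{22} = 0.0475 / 0.7975 = 0.060

0.060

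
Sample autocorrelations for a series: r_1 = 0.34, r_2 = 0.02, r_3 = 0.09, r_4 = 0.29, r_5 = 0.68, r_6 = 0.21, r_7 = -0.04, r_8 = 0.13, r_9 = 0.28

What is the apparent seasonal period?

5

The largest autocorrelation is r_5 = 0.68; the remaining lags stay at or below 0.34. The elevated value at lag 1 (0.34), dropping to 0.02 at lag 2, reflects decaying short-term dependence rather than seasonality.
The dominant spike at lag 5 indicates a seasonal period of 5.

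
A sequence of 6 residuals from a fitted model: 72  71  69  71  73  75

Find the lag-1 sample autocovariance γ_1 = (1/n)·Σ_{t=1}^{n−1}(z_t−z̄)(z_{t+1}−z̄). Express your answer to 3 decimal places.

Mean z̄ = (72 + 71 + 69 + 71 + 73 + 75)/6 = 71.8333
Σ_{t=1}^{5}(z_t−z̄)(z_{t+1}−z̄) = 7.3056
γ_1 = 7.3056 / 6 = 1.218

1.218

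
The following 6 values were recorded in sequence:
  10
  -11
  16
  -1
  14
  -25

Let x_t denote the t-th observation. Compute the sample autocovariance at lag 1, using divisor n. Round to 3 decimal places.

Mean x̄ = (10 − 11 + 16 − 1 + 14 − 25)/6 = 0.5000
Σ_{t=1}^{5}(x_t−x̄)(x_{t+1}−x̄) = -675.2500
γ_1 = -675.2500 / 6 = -112.542

-112.542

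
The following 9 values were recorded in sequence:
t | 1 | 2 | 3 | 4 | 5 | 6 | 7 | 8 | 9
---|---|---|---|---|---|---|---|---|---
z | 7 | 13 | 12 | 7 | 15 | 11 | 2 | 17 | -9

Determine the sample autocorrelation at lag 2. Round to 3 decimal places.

Mean z̄ = (7 + 13 + 12 + 7 + 15 + 11 + 2 + 17 − 9)/9 = 8.3333
Σ(z_t−z̄)(z_{t+2}−z̄) = (-4.8889) + (-6.2222) + (24.4444) + (-3.5556) + (-42.2222) + (23.1111) + (109.7778) = 100.4444
Denominator Σ(z_t−z̄)² = 506.0000
r_2 = 100.4444 / 506.0000 = 0.199

0.199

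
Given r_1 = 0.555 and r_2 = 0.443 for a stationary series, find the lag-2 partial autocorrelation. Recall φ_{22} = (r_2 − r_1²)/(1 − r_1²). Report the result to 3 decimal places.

0.195

φ_{22} = (r_2 − r_1²) / (1 − r_1²)
r_1² = (0.555)² = 0.308025
Numerator = 0.443 − 0.3080 = 0.1350; denominator = 1 − 0.3080 = 0.6920
φ_{22} = 0.1350 / 0.6920 = 0.195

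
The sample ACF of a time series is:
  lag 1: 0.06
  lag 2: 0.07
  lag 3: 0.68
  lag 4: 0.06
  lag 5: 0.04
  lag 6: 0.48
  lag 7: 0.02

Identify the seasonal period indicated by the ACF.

3

The largest autocorrelation is r_3 = 0.68, with a weaker echo at lag 6 (0.48); the remaining lags stay at or below 0.07.
The dominant spike at lag 3 indicates a seasonal period of 3.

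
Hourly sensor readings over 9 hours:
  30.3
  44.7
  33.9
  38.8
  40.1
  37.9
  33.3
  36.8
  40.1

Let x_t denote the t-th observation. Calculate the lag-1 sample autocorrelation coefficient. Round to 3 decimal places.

Mean x̄ = (30.3 + 44.7 + 33.9 + 38.8 + 40.1 + 37.9 + 33.3 + 36.8 + 40.1)/9 = 37.3222
Numerator Σ_{t=1}^{8}(x_t−x̄)(x_{t+1}−x̄) = -78.0783
Denominator Σ(x_t−x̄)² = 149.8556
r_1 = -78.0783 / 149.8556 = -0.521

-0.521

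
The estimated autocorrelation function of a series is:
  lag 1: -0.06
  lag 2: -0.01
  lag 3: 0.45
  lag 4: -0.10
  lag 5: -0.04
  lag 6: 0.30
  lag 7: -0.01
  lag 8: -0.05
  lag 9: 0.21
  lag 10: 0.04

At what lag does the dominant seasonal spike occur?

The largest autocorrelation is r_3 = 0.45, with weaker echoes at lags 6 (0.30) and 9 (0.21); the remaining lags stay at or below 0.04.
The dominant spike at lag 3 indicates a seasonal period of 3.

3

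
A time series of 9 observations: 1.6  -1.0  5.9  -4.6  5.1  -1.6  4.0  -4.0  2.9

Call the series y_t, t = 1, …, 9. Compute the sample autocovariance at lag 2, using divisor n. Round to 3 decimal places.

8.897

Mean ȳ = (1.6 − 1.0 + 5.9 − 4.6 + 5.1 − 1.6 + 4.0 − 4.0 + 2.9)/9 = 0.9222
Σ_{t=1}^{7}(y_t−ȳ)(y_{t+2}−ȳ) = 80.0735
γ_2 = 80.0735 / 9 = 8.897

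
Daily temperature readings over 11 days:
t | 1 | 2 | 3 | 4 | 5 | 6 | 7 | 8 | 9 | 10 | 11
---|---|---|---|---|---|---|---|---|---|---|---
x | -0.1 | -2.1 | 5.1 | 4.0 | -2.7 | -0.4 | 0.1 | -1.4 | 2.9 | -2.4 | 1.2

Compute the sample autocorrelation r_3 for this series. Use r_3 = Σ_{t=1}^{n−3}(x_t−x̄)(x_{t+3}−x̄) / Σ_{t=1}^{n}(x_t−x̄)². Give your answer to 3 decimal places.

Mean x̄ = (-0.1 − 2.1 + 5.1 + 4.0 − 2.7 − 0.4 + 0.1 − 1.4 + 2.9 − 2.4 + 1.2)/11 = 0.3818
Numerator Σ_{t=1}^{8}(x_t−x̄)(x_{t+3}−x̄) = 4.0454
Denominator Σ(x_t−x̄)² = 69.8564
r_3 = 4.0454 / 69.8564 = 0.058

0.058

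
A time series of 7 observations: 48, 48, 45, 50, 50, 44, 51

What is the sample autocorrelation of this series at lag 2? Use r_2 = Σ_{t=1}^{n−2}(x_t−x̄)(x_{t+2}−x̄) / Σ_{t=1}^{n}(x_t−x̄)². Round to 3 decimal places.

Mean x̄ = (48 + 48 + 45 + 50 + 50 + 44 + 51)/7 = 48.0000
Deviations from mean: 0.0000, 0.0000, -3.0000, 2.0000, 2.0000, -4.0000, 3.0000
Numerator Σ_{t=1}^{5}(x_t−x̄)(x_{t+2}−x̄) = -8.0000
Denominator Σ(x_t−x̄)² = 42.0000
r_2 = -8.0000 / 42.0000 = -0.190

-0.190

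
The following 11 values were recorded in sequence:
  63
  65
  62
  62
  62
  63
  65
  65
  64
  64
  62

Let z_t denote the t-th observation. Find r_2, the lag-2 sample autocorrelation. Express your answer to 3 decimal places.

-0.060

Mean z̄ = (63 + 65 + 62 + 62 + 62 + 63 + 65 + 65 + 64 + 64 + 62)/11 = 63.3636
Numerator Σ_{t=1}^{9}(z_t−z̄)(z_{t+2}−z̄) = -0.9917
Denominator Σ(z_t−z̄)² = 16.5455
r_2 = -0.9917 / 16.5455 = -0.060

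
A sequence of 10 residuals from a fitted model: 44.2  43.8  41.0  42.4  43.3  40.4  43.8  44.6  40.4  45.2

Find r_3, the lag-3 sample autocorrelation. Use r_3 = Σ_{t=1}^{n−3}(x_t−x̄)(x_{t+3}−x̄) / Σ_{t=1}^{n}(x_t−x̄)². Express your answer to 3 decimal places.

Mean x̄ = (44.2 + 43.8 + 41.0 + 42.4 + 43.3 + 40.4 + 43.8 + 44.6 + 40.4 + 45.2)/10 = 42.9100
Σ(x_t−x̄)(x_{t+3}−x̄) = (-0.6579) + (0.3471) + (4.7941) + (-0.4539) + (0.6591) + (6.3001) + (2.0381) = 13.0267
Denominator Σ(x_t−x̄)² = 28.0090
r_3 = 13.0267 / 28.0090 = 0.465

0.465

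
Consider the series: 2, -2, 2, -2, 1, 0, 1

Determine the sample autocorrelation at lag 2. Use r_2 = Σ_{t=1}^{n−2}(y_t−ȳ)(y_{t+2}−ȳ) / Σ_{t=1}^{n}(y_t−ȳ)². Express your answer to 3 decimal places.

0.605

Mean ȳ = (2 − 2 + 2 − 2 + 1 + 0 + 1)/7 = 0.2857
Deviations from mean: 1.7143, -2.2857, 1.7143, -2.2857, 0.7143, -0.2857, 0.7143
Σ(y_t−ȳ)(y_{t+2}−ȳ) = (2.9388) + (5.2245) + (1.2245) + (0.6531) + (0.5102) = 10.5510
Denominator Σ(y_t−ȳ)² = 17.4286
r_2 = 10.5510 / 17.4286 = 0.605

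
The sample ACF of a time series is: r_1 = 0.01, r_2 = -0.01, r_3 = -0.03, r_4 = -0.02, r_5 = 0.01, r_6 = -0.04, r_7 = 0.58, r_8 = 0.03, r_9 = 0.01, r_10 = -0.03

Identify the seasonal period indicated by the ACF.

7

The largest autocorrelation is r_7 = 0.58; the remaining lags stay at or below 0.03.
The dominant spike at lag 7 indicates a seasonal period of 7.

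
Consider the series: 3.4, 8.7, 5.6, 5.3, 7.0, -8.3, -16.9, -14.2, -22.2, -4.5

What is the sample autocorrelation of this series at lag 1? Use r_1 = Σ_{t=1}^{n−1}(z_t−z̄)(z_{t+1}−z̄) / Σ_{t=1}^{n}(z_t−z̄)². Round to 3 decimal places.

Mean z̄ = (3.4 + 8.7 + 5.6 + 5.3 + 7.0 − 8.3 − 16.9 − 14.2 − 22.2 − 4.5)/10 = -3.6100
Numerator Σ_{t=1}^{9}(z_t−z̄)(z_{t+1}−z̄) = 742.9879
Denominator Σ(z_t−z̄)² = 1134.6090
r_1 = 742.9879 / 1134.6090 = 0.655

0.655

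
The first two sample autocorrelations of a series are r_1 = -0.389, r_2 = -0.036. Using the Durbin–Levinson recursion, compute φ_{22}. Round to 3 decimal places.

-0.221

φ_{22} = (r_2 − r_1²) / (1 − r_1²)
r_1² = (-0.389)² = 0.151321
Numerator = -0.036 − 0.1513 = -0.1873; denominator = 1 − 0.1513 = 0.8487
φ_{22} = -0.1873 / 0.8487 = -0.221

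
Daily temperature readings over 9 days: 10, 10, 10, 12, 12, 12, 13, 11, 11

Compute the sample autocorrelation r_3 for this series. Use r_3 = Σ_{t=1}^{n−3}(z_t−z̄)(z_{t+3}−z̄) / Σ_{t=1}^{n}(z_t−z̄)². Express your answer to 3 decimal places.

Mean z̄ = (10 + 10 + 10 + 12 + 12 + 12 + 13 + 11 + 11)/9 = 11.2222
Numerator Σ_{t=1}^{6}(z_t−z̄)(z_{t+3}−z̄) = -1.8148
Denominator Σ(z_t−z̄)² = 9.5556
r_3 = -1.8148 / 9.5556 = -0.190

-0.190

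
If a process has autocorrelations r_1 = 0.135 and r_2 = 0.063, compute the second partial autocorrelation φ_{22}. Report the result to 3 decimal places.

0.046

φ_{22} = (r_2 − r_1²) / (1 − r_1²)
r_1² = (0.135)² = 0.018225
Numerator = 0.063 − 0.0182 = 0.0448; denominator = 1 − 0.0182 = 0.9818
φ_{22} = 0.0448 / 0.9818 = 0.046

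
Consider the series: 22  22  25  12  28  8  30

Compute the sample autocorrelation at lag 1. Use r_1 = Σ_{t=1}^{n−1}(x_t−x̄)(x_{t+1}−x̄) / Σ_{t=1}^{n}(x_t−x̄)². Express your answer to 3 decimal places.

Mean x̄ = (22 + 22 + 25 + 12 + 28 + 8 + 30)/7 = 21.0000
Deviations from mean: 1.0000, 1.0000, 4.0000, -9.0000, 7.0000, -13.0000, 9.0000
Σ(x_t−x̄)(x_{t+1}−x̄) = (1.0000) + (4.0000) + (-36.0000) + (-63.0000) + (-91.0000) + (-117.0000) = -302.0000
Denominator Σ(x_t−x̄)² = 398.0000
r_1 = -302.0000 / 398.0000 = -0.759

-0.759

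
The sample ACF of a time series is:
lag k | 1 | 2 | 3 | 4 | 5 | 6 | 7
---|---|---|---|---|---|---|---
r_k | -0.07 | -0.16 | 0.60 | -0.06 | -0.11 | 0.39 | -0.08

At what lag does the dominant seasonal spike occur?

3

The largest autocorrelation is r_3 = 0.60, with a weaker echo at lag 6 (0.39); the remaining lags stay at or below -0.06.
The dominant spike at lag 3 indicates a seasonal period of 3.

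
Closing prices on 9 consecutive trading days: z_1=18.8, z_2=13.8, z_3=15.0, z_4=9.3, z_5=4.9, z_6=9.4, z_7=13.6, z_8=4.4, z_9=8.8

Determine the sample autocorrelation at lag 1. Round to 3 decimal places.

0.213

Mean z̄ = (18.8 + 13.8 + 15.0 + 9.3 + 4.9 + 9.4 + 13.6 + 4.4 + 8.8)/9 = 10.8889
Numerator Σ_{t=1}^{8}(z_t−z̄)(z_{t+1}−z̄) = 38.8243
Denominator Σ(z_t−z̄)² = 182.3889
r_1 = 38.8243 / 182.3889 = 0.213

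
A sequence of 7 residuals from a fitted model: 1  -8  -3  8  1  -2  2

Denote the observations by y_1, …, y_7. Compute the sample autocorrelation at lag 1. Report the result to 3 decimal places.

Mean ȳ = (1 − 8 − 3 + 8 + 1 − 2 + 2)/7 = -0.1429
Deviations from mean: 1.1429, -7.8571, -2.8571, 8.1429, 1.1429, -1.8571, 2.1429
Σ(y_t−ȳ)(y_{t+1}−ȳ) = (-8.9796) + (22.4490) + (-23.2653) + (9.3061) + (-2.1224) + (-3.9796) = -6.5918
Denominator Σ(y_t−ȳ)² = 146.8571
r_1 = -6.5918 / 146.8571 = -0.045

-0.045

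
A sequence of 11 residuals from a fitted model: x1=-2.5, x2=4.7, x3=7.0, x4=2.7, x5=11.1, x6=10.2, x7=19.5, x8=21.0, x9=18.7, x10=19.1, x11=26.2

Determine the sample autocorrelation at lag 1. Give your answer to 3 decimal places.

Mean x̄ = (-2.5 + 4.7 + 7.0 + 2.7 + 11.1 + 10.2 + 19.5 + 21.0 + 18.7 + 19.1 + 26.2)/11 = 12.5182
Numerator Σ_{t=1}^{10}(x_t−x̄)(x_{t+1}−x̄) = 458.1524
Denominator Σ(x_t−x̄)² = 810.3164
r_1 = 458.1524 / 810.3164 = 0.565

0.565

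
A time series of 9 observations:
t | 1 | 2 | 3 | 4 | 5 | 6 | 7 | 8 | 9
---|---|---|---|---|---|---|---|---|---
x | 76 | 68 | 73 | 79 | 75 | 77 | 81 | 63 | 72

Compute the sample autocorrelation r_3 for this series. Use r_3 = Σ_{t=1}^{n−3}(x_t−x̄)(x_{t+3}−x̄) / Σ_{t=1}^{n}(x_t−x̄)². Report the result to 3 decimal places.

Mean x̄ = (76 + 68 + 73 + 79 + 75 + 77 + 81 + 63 + 72)/9 = 73.7778
Σ(x_t−x̄)(x_{t+3}−x̄) = (11.6049) + (-7.0617) + (-2.5062) + (37.7160) + (-13.1728) + (-5.7284) = 20.8519
Denominator Σ(x_t−x̄)² = 249.5556
r_3 = 20.8519 / 249.5556 = 0.084

0.084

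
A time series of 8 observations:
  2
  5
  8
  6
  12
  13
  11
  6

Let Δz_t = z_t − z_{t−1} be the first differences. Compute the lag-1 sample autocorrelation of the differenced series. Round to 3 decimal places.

0.015

First differences Δz: 3, 3, -2, 6, 1, -2, -5
Mean of differences = 0.5714
Numerator Σ(Δz_t−Δz̄)(Δz_{t+1}−Δz̄) = 1.2449
Denominator Σ(Δz_t−Δz̄)² = 85.7143
r_1(Δz) = 1.2449 / 85.7143 = 0.015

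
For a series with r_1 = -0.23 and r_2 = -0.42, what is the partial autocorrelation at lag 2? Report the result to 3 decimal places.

-0.499

φ_{22} = (r_2 − r_1²) / (1 − r_1²)
r_1² = (-0.23)² = 0.0529
Numerator = -0.42 − 0.0529 = -0.4729; denominator = 1 − 0.0529 = 0.9471
φ_{22} = -0.4729 / 0.9471 = -0.499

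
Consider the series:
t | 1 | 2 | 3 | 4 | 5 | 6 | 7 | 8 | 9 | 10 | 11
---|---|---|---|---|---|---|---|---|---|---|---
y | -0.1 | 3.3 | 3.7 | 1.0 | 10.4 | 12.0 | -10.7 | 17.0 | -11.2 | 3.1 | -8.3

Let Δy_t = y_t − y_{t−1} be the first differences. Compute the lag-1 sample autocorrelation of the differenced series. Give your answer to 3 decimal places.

First differences Δy: 3.4, 0.4, -2.7, 9.4, 1.6, -22.7, 27.7, -28.2, 14.3, -11.4
Mean of differences = -0.8200
Numerator Σ(Δy_t−Δȳ)(Δy_{t+1}−Δȳ) = -2023.4264
Denominator Σ(Δy_t−Δȳ)² = 2515.4760
r_1(Δy) = -2023.4264 / 2515.4760 = -0.804

-0.804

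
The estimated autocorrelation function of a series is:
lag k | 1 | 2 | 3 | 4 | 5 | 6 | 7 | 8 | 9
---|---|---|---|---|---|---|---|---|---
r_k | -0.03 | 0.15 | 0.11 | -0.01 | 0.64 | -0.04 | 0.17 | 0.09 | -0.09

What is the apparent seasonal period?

The largest autocorrelation is r_5 = 0.64; the remaining lags stay at or below 0.17.
The dominant spike at lag 5 indicates a seasonal period of 5.

5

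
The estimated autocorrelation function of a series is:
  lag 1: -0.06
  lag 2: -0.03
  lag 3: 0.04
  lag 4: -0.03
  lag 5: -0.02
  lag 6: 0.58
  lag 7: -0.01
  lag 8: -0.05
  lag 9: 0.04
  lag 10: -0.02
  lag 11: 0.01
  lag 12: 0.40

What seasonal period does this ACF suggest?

The largest autocorrelation is r_6 = 0.58, with a weaker echo at lag 12 (0.40); the remaining lags stay at or below 0.04.
The dominant spike at lag 6 indicates a seasonal period of 6.

6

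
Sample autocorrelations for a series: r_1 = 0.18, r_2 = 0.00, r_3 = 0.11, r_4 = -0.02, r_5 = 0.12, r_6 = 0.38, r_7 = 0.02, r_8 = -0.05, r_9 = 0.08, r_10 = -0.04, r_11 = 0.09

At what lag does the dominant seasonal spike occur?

The largest autocorrelation is r_6 = 0.38; the remaining lags stay at or below 0.18.
The dominant spike at lag 6 indicates a seasonal period of 6.

6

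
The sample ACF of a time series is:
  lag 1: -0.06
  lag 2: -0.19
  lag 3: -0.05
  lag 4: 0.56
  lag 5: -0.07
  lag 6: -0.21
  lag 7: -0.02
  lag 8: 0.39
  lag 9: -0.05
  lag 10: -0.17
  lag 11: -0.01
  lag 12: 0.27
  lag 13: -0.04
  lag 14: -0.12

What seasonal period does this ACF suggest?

The largest autocorrelation is r_4 = 0.56, with weaker echoes at lags 8 (0.39) and 12 (0.27); the remaining lags stay at or below -0.01.
The dominant spike at lag 4 indicates a seasonal period of 4.

4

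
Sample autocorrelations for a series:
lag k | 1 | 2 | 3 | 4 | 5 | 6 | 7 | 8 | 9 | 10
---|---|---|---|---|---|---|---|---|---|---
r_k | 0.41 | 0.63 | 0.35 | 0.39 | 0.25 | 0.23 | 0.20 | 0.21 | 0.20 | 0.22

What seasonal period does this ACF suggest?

2

The largest autocorrelation is r_2 = 0.63; the remaining lags stay at or below 0.41.
The dominant spike at lag 2 indicates a seasonal period of 2.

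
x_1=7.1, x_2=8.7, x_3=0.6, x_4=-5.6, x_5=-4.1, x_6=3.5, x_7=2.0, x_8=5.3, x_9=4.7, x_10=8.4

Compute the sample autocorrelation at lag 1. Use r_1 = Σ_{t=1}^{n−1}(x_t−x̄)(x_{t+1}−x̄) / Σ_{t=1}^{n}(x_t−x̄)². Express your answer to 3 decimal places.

Mean x̄ = (7.1 + 8.7 + 0.6 − 5.6 − 4.1 + 3.5 + 2.0 + 5.3 + 4.7 + 8.4)/10 = 3.0600
Numerator Σ_{t=1}^{9}(x_t−x̄)(x_{t+1}−x̄) = 98.6604
Denominator Σ(x_t−x̄)² = 217.9840
r_1 = 98.6604 / 217.9840 = 0.453

0.453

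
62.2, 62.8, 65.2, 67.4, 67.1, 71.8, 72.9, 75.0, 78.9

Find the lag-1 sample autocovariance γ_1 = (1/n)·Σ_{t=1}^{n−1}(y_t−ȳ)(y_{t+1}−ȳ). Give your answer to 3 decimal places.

Mean ȳ = (62.2 + 62.8 + 65.2 + 67.4 + 67.1 + 71.8 + 72.9 + 75.0 + 78.9)/9 = 69.2556
Σ_{t=1}^{8}(y_t−ȳ)(y_{t+1}−ȳ) = 163.3791
γ_1 = 163.3791 / 9 = 18.153

18.153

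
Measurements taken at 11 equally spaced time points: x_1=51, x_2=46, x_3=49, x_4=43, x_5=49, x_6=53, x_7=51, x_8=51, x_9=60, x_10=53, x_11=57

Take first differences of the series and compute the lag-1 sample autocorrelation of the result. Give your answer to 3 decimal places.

First differences Δx: -5, 3, -6, 6, 4, -2, 0, 9, -7, 4
Mean of differences = 0.6000
Numerator Σ(Δx_t−Δx̄)(Δx_{t+1}−Δx̄) = -148.5600
Denominator Σ(Δx_t−Δx̄)² = 268.4000
r_1(Δx) = -148.5600 / 268.4000 = -0.554

-0.554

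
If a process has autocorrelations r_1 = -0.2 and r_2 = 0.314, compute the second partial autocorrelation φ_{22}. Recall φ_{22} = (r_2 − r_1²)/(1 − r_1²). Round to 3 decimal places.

φ_{22} = (r_2 − r_1²) / (1 − r_1²)
r_1² = (-0.2)² = 0.04
Numerator = 0.314 − 0.0400 = 0.2740; denominator = 1 − 0.0400 = 0.9600
φ_{22} = 0.2740 / 0.9600 = 0.285

0.285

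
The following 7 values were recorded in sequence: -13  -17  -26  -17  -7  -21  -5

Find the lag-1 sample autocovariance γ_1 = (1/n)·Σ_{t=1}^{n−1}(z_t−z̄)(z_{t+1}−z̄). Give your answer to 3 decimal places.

Mean z̄ = (-13 − 17 − 26 − 17 − 7 − 21 − 5)/7 = -15.1429
Σ_{t=1}^{6}(z_t−z̄)(z_{t+1}−z̄) = -85.8776
γ_1 = -85.8776 / 7 = -12.268

-12.268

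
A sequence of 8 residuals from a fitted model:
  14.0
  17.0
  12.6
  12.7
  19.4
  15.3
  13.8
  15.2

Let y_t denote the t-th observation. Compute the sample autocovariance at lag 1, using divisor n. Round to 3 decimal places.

-1.335

Mean ȳ = (14.0 + 17.0 + 12.6 + 12.7 + 19.4 + 15.3 + 13.8 + 15.2)/8 = 15.0000
Σ_{t=1}^{7}(y_t−ȳ)(y_{t+1}−ȳ) = -10.6800
γ_1 = -10.6800 / 8 = -1.335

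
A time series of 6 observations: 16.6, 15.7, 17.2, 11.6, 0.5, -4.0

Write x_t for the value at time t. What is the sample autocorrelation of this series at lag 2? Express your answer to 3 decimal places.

-0.074

Mean x̄ = (16.6 + 15.7 + 17.2 + 11.6 + 0.5 − 4.0)/6 = 9.6000
Deviations from mean: 7.0000, 6.1000, 7.6000, 2.0000, -9.1000, -13.6000
Σ(x_t−x̄)(x_{t+2}−x̄) = (53.2000) + (12.2000) + (-69.1600) + (-27.2000) = -30.9600
Denominator Σ(x_t−x̄)² = 415.7400
r_2 = -30.9600 / 415.7400 = -0.074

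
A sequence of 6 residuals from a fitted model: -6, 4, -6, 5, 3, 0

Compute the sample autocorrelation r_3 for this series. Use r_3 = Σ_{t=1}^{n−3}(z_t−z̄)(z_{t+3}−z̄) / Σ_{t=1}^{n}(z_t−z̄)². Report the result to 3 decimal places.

Mean z̄ = (-6 + 4 − 6 + 5 + 3 + 0)/6 = 0.0000
Σ(z_t−z̄)(z_{t+3}−z̄) = (-30.0000) + (12.0000) + (0.0000) = -18.0000
Denominator Σ(z_t−z̄)² = 122.0000
r_3 = -18.0000 / 122.0000 = -0.148

-0.148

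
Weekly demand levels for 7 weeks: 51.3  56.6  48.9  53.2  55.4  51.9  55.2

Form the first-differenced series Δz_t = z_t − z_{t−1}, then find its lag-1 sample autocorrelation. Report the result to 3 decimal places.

First differences Δz: 5.3, -7.7, 4.3, 2.2, -3.5, 3.3
Mean of differences = 0.6500
Numerator Σ(Δz_t−Δz̄)(Δz_{t+1}−Δz̄) = -81.0775
Denominator Σ(Δz_t−Δz̄)² = 131.3150
r_1(Δz) = -81.0775 / 131.3150 = -0.617

-0.617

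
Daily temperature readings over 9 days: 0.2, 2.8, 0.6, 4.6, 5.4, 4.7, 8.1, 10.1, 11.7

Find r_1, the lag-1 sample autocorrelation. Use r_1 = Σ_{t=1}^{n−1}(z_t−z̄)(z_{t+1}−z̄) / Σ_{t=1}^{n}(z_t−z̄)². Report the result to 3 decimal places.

Mean z̄ = (0.2 + 2.8 + 0.6 + 4.6 + 5.4 + 4.7 + 8.1 + 10.1 + 11.7)/9 = 5.3556
Numerator Σ_{t=1}^{8}(z_t−z̄)(z_{t+1}−z̄) = 70.1814
Denominator Σ(z_t−z̄)² = 127.0222
r_1 = 70.1814 / 127.0222 = 0.553

0.553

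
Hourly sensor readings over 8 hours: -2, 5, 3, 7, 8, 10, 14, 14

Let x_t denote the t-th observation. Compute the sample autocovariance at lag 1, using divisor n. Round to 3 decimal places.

Mean x̄ = (-2 + 5 + 3 + 7 + 8 + 10 + 14 + 14)/8 = 7.3750
Σ_{t=1}^{7}(x_t−x̄)(x_{t+1}−x̄) = 96.9844
γ_1 = 96.9844 / 8 = 12.123

12.123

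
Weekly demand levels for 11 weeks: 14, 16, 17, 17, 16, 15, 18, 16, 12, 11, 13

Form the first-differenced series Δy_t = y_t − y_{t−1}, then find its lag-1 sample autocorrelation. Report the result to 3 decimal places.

0.085

First differences Δy: 2, 1, 0, -1, -1, 3, -2, -4, -1, 2
Mean of differences = -0.1000
Numerator Σ(Δy_t−Δȳ)(Δy_{t+1}−Δȳ) = 3.4900
Denominator Σ(Δy_t−Δȳ)² = 40.9000
r_1(Δy) = 3.4900 / 40.9000 = 0.085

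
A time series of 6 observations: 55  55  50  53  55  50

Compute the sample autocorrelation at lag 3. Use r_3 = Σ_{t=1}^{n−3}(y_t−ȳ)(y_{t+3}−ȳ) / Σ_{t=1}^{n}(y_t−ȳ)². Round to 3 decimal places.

0.433

Mean ȳ = (55 + 55 + 50 + 53 + 55 + 50)/6 = 53.0000
Deviations from mean: 2.0000, 2.0000, -3.0000, 0.0000, 2.0000, -3.0000
Numerator Σ_{t=1}^{3}(y_t−ȳ)(y_{t+3}−ȳ) = 13.0000
Denominator Σ(y_t−ȳ)² = 30.0000
r_3 = 13.0000 / 30.0000 = 0.433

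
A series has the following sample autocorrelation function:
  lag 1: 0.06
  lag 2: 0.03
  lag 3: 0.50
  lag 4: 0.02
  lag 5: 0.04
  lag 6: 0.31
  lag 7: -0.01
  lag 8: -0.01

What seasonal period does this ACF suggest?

The largest autocorrelation is r_3 = 0.50, with a weaker echo at lag 6 (0.31); the remaining lags stay at or below 0.06.
The dominant spike at lag 3 indicates a seasonal period of 3.

3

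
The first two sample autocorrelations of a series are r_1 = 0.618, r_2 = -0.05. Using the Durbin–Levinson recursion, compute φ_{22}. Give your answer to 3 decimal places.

-0.699

φ_{22} = (r_2 − r_1²) / (1 − r_1²)
r_1² = (0.618)² = 0.381924
Numerator = -0.05 − 0.3819 = -0.4319; denominator = 1 − 0.3819 = 0.6181
φ_{22} = -0.4319 / 0.6181 = -0.699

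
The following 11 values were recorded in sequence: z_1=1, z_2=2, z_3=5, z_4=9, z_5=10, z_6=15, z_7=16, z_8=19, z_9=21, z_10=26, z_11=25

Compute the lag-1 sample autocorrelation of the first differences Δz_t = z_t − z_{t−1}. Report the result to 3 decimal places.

-0.592

First differences Δz: 1, 3, 4, 1, 5, 1, 3, 2, 5, -1
Mean of differences = 2.4000
Numerator Σ(Δz_t−Δz̄)(Δz_{t+1}−Δz̄) = -20.3600
Denominator Σ(Δz_t−Δz̄)² = 34.4000
r_1(Δz) = -20.3600 / 34.4000 = -0.592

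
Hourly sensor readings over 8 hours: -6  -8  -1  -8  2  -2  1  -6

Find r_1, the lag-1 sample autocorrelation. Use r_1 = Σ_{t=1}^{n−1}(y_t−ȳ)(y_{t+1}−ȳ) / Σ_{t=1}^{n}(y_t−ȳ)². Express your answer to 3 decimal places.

-0.288

Mean ȳ = (-6 − 8 − 1 − 8 + 2 − 2 + 1 − 6)/8 = -3.5000
Numerator Σ_{t=1}^{7}(y_t−ȳ)(y_{t+1}−ȳ) = -32.2500
Denominator Σ(y_t−ȳ)² = 112.0000
r_1 = -32.2500 / 112.0000 = -0.288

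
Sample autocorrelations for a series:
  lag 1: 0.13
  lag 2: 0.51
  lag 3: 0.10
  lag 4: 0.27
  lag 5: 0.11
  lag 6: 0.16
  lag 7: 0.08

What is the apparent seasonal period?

The largest autocorrelation is r_2 = 0.51, with weaker echoes at lags 4 (0.27) and 6 (0.16); the remaining lags stay at or below 0.13.
The dominant spike at lag 2 indicates a seasonal period of 2.

2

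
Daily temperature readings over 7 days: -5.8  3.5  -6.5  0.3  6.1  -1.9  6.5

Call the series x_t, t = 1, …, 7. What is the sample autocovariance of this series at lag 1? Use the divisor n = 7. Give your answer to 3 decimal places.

-9.669

Mean x̄ = (-5.8 + 3.5 − 6.5 + 0.3 + 6.1 − 1.9 + 6.5)/7 = 0.3143
Σ_{t=1}^{6}(x_t−x̄)(x_{t+1}−x̄) = -67.6802
γ_1 = -67.6802 / 7 = -9.669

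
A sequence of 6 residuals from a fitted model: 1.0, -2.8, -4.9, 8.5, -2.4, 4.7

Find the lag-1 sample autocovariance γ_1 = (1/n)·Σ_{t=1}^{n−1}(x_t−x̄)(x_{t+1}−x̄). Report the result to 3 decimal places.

-10.297

Mean x̄ = (1.0 − 2.8 − 4.9 + 8.5 − 2.4 + 4.7)/6 = 0.6833
Σ_{t=1}^{5}(x_t−x̄)(x_{t+1}−x̄) = -61.7836
γ_1 = -61.7836 / 6 = -10.297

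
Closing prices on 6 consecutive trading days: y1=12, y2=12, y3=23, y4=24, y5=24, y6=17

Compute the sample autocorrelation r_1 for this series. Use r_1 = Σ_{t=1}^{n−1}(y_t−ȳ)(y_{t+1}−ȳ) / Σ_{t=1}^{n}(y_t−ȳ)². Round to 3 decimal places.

Mean ȳ = (12 + 12 + 23 + 24 + 24 + 17)/6 = 18.6667
Σ(y_t−ȳ)(y_{t+1}−ȳ) = (44.4444) + (-28.8889) + (23.1111) + (28.4444) + (-8.8889) = 58.2222
Denominator Σ(y_t−ȳ)² = 167.3333
r_1 = 58.2222 / 167.3333 = 0.348

0.348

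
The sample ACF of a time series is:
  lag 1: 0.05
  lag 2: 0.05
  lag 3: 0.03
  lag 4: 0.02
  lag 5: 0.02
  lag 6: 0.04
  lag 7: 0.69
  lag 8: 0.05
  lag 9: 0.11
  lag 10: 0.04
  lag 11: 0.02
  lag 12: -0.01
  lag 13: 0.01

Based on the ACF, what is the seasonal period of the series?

The largest autocorrelation is r_7 = 0.69; the remaining lags stay at or below 0.11.
The dominant spike at lag 7 indicates a seasonal period of 7.

7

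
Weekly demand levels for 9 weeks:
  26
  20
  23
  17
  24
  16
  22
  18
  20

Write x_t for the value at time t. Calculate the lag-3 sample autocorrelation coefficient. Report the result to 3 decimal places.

Mean x̄ = (26 + 20 + 23 + 17 + 24 + 16 + 22 + 18 + 20)/9 = 20.6667
Σ(x_t−x̄)(x_{t+3}−x̄) = (-19.5556) + (-2.2222) + (-10.8889) + (-4.8889) + (-8.8889) + (3.1111) = -43.3333
Denominator Σ(x_t−x̄)² = 90.0000
r_3 = -43.3333 / 90.0000 = -0.481

-0.481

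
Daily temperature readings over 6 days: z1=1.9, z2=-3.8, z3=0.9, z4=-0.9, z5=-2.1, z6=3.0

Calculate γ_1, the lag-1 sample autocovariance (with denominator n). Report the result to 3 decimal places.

Mean z̄ = (1.9 − 3.8 + 0.9 − 0.9 − 2.1 + 3.0)/6 = -0.1667
Σ_{t=1}^{5}(z_t−z̄)(z_{t+1}−z̄) = -16.8711
γ_1 = -16.8711 / 6 = -2.812

-2.812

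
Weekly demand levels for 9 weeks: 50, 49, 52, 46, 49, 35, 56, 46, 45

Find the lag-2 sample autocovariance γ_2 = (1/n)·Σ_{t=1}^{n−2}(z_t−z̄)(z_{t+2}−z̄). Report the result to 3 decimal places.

4.968

Mean z̄ = (50 + 49 + 52 + 46 + 49 + 35 + 56 + 46 + 45)/9 = 47.5556
Σ_{t=1}^{7}(z_t−z̄)(z_{t+2}−z̄) = 44.7160
γ_2 = 44.7160 / 9 = 4.968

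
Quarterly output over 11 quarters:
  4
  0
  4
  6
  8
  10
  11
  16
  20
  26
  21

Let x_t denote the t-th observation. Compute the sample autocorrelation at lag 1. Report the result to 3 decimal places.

Mean x̄ = (4 + 0 + 4 + 6 + 8 + 10 + 11 + 16 + 20 + 26 + 21)/11 = 11.4545
Numerator Σ_{t=1}^{10}(x_t−x̄)(x_{t+1}−x̄) = 535.8843
Denominator Σ(x_t−x̄)² = 682.7273
r_1 = 535.8843 / 682.7273 = 0.785

0.785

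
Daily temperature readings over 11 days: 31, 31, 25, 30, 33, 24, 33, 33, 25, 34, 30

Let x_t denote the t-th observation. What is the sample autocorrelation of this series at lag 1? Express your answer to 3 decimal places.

Mean x̄ = (31 + 31 + 25 + 30 + 33 + 24 + 33 + 33 + 25 + 34 + 30)/11 = 29.9091
Numerator Σ_{t=1}^{10}(x_t−x̄)(x_{t+1}−x̄) = -66.1901
Denominator Σ(x_t−x̄)² = 130.9091
r_1 = -66.1901 / 130.9091 = -0.506

-0.506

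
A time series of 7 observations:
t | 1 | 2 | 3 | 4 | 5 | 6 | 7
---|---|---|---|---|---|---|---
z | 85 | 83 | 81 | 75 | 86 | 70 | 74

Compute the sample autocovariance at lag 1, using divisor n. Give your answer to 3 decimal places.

Mean z̄ = (85 + 83 + 81 + 75 + 86 + 70 + 74)/7 = 79.1429
Deviations: 5.8571, 3.8571, 1.8571, -4.1429, 6.8571, -9.1429, -5.1429
Σ_{t=1}^{6}(z_t−z̄)(z_{t+1}−z̄) = -22.0204
γ_1 = -22.0204 / 7 = -3.146

-3.146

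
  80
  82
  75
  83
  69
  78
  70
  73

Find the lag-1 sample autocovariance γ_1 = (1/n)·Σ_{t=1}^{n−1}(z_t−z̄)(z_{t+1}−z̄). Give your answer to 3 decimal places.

-5.789

Mean z̄ = (80 + 82 + 75 + 83 + 69 + 78 + 70 + 73)/8 = 76.2500
Σ_{t=1}^{7}(z_t−z̄)(z_{t+1}−z̄) = -46.3125
γ_1 = -46.3125 / 8 = -5.789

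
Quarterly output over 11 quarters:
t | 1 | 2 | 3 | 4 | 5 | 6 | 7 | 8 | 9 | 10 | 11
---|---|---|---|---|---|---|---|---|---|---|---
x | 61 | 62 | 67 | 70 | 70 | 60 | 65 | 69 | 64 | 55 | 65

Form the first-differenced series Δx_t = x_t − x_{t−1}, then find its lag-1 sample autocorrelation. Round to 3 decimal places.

-0.190

First differences Δx: 1, 5, 3, 0, -10, 5, 4, -5, -9, 10
Mean of differences = 0.4000
Numerator Σ(Δx_t−Δx̄)(Δx_{t+1}−Δx̄) = -72.3600
Denominator Σ(Δx_t−Δx̄)² = 380.4000
r_1(Δx) = -72.3600 / 380.4000 = -0.190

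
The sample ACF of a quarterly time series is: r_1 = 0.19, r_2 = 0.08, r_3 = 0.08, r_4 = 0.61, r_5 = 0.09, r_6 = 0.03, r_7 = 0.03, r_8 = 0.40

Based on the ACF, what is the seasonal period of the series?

The largest autocorrelation is r_4 = 0.61, with a weaker echo at lag 8 (0.40); the remaining lags stay at or below 0.19.
The dominant spike at lag 4 indicates a seasonal period of 4.

4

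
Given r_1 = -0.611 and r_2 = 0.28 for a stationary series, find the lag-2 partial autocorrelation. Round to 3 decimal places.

φ_{22} = (r_2 − r_1²) / (1 − r_1²)
r_1² = (-0.611)² = 0.373321
Numerator = 0.28 − 0.3733 = -0.0933; denominator = 1 − 0.3733 = 0.6267
φ_{22} = -0.0933 / 0.6267 = -0.149

-0.149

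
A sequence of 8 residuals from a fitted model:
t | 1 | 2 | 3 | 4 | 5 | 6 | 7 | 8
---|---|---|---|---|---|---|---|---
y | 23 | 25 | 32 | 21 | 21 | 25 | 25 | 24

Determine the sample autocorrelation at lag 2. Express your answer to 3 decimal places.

-0.512

Mean ȳ = (23 + 25 + 32 + 21 + 21 + 25 + 25 + 24)/8 = 24.5000
Σ(y_t−ȳ)(y_{t+2}−ȳ) = (-11.2500) + (-1.7500) + (-26.2500) + (-1.7500) + (-1.7500) + (-0.2500) = -43.0000
Denominator Σ(y_t−ȳ)² = 84.0000
r_2 = -43.0000 / 84.0000 = -0.512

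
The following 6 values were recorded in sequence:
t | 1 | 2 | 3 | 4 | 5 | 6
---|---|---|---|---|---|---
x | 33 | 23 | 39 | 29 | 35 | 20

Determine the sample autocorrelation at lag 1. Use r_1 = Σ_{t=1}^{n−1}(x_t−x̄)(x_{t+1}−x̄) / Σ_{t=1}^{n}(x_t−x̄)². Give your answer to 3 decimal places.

Mean x̄ = (33 + 23 + 39 + 29 + 35 + 20)/6 = 29.8333
Σ(x_t−x̄)(x_{t+1}−x̄) = (-21.6389) + (-62.6389) + (-7.6389) + (-4.3056) + (-50.8056) = -147.0278
Denominator Σ(x_t−x̄)² = 264.8333
r_1 = -147.0278 / 264.8333 = -0.555

-0.555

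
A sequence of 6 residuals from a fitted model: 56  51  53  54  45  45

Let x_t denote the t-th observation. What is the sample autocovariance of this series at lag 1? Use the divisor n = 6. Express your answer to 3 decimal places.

Mean x̄ = (56 + 51 + 53 + 54 + 45 + 45)/6 = 50.6667
Σ_{t=1}^{5}(x_t−x̄)(x_{t+1}−x̄) = 23.5556
γ_1 = 23.5556 / 6 = 3.926

3.926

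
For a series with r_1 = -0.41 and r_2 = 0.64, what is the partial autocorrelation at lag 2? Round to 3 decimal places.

φ_{22} = (r_2 − r_1²) / (1 − r_1²)
r_1² = (-0.41)² = 0.1681
Numerator = 0.64 − 0.1681 = 0.4719; denominator = 1 − 0.1681 = 0.8319
φ_{22} = 0.4719 / 0.8319 = 0.567

0.567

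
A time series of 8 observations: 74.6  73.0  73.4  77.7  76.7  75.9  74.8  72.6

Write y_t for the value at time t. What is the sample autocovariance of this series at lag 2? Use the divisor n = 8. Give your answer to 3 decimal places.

Mean ȳ = (74.6 + 73.0 + 73.4 + 77.7 + 76.7 + 75.9 + 74.8 + 72.6)/8 = 74.8375
Deviations: -0.2375, -1.8375, -1.4375, 2.8625, 1.8625, 1.0625, -0.0375, -2.2375
Σ_{t=1}^{6}(y_t−ȳ)(y_{t+2}−ȳ) = -7.0016
γ_2 = -7.0016 / 8 = -0.875

-0.875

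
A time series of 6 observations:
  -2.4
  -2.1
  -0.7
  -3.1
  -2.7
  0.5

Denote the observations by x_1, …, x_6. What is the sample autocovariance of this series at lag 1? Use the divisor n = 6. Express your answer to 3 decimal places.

-0.402

Mean x̄ = (-2.4 − 2.1 − 0.7 − 3.1 − 2.7 + 0.5)/6 = -1.7500
Deviations: -0.6500, -0.3500, 1.0500, -1.3500, -0.9500, 2.2500
Σ_{t=1}^{5}(x_t−x̄)(x_{t+1}−x̄) = -2.4125
γ_1 = -2.4125 / 6 = -0.402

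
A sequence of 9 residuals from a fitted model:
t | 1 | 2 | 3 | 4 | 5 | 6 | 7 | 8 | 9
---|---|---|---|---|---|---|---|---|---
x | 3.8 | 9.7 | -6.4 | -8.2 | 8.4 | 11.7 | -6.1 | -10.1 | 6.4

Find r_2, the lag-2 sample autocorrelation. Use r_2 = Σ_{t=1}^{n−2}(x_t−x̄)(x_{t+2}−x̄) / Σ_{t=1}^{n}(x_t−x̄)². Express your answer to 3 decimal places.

Mean x̄ = (3.8 + 9.7 − 6.4 − 8.2 + 8.4 + 11.7 − 6.1 − 10.1 + 6.4)/9 = 1.0222
Numerator Σ_{t=1}^{7}(x_t−x̄)(x_{t+2}−x̄) = -463.4865
Denominator Σ(x_t−x̄)² = 594.9556
r_2 = -463.4865 / 594.9556 = -0.779

-0.779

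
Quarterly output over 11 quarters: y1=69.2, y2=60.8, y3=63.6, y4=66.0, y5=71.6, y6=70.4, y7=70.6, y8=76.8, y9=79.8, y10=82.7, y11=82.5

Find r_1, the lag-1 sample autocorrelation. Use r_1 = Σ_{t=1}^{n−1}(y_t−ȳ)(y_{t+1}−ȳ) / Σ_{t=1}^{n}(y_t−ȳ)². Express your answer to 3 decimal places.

Mean ȳ = (69.2 + 60.8 + 63.6 + 66.0 + 71.6 + 70.4 + 70.6 + 76.8 + 79.8 + 82.7 + 82.5)/11 = 72.1818
Numerator Σ_{t=1}^{10}(y_t−ȳ)(y_{t+1}−ȳ) = 408.6533
Denominator Σ(y_t−ȳ)² = 552.7764
r_1 = 408.6533 / 552.7764 = 0.739

0.739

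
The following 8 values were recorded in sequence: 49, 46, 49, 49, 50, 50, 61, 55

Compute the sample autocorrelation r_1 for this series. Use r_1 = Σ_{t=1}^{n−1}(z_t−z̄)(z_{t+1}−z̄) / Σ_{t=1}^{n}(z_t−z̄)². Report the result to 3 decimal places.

0.369

Mean z̄ = (49 + 46 + 49 + 49 + 50 + 50 + 61 + 55)/8 = 51.1250
Deviations from mean: -2.1250, -5.1250, -2.1250, -2.1250, -1.1250, -1.1250, 9.8750, 3.8750
Numerator Σ_{t=1}^{7}(z_t−z̄)(z_{t+1}−z̄) = 57.1094
Denominator Σ(z_t−z̄)² = 154.8750
r_1 = 57.1094 / 154.8750 = 0.369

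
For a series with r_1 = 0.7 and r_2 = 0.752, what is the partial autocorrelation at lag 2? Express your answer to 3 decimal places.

0.514

φ_{22} = (r_2 − r_1²) / (1 − r_1²)
r_1² = (0.7)² = 0.49
Numerator = 0.752 − 0.4900 = 0.2620; denominator = 1 − 0.4900 = 0.5100
φ_{22} = 0.2620 / 0.5100 = 0.514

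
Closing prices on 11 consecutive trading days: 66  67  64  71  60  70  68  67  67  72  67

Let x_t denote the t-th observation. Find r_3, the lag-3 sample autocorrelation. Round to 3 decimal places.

Mean x̄ = (66 + 67 + 64 + 71 + 60 + 70 + 68 + 67 + 67 + 72 + 67)/11 = 67.1818
Numerator Σ_{t=1}^{8}(x_t−x̄)(x_{t+3}−x̄) = -4.2810
Denominator Σ(x_t−x̄)² = 109.6364
r_3 = -4.2810 / 109.6364 = -0.039

-0.039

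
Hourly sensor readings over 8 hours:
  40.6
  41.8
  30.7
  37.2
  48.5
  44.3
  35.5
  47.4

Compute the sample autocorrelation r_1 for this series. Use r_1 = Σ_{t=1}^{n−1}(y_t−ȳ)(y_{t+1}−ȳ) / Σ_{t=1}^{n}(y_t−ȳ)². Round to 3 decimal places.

-0.110

Mean ȳ = (40.6 + 41.8 + 30.7 + 37.2 + 48.5 + 44.3 + 35.5 + 47.4)/8 = 40.7500
Deviations from mean: -0.1500, 1.0500, -10.0500, -3.5500, 7.7500, 3.5500, -5.2500, 6.6500
Numerator Σ_{t=1}^{7}(y_t−ȳ)(y_{t+1}−ȳ) = -28.5825
Denominator Σ(y_t−ȳ)² = 259.1800
r_1 = -28.5825 / 259.1800 = -0.110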